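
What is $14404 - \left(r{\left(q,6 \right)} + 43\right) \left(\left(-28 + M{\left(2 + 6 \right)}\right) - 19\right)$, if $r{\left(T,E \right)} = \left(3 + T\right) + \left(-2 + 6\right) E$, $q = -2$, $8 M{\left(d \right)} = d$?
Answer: $17532$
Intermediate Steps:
$M{\left(d \right)} = \frac{d}{8}$
$r{\left(T,E \right)} = 3 + T + 4 E$ ($r{\left(T,E \right)} = \left(3 + T\right) + 4 E = 3 + T + 4 E$)
$14404 - \left(r{\left(q,6 \right)} + 43\right) \left(\left(-28 + M{\left(2 + 6 \right)}\right) - 19\right) = 14404 - \left(\left(3 - 2 + 4 \cdot 6\right) + 43\right) \left(\left(-28 + \frac{2 + 6}{8}\right) - 19\right) = 14404 - \left(\left(3 - 2 + 24\right) + 43\right) \left(\left(-28 + \frac{1}{8} \cdot 8\right) - 19\right) = 14404 - \left(25 + 43\right) \left(\left(-28 + 1\right) - 19\right) = 14404 - 68 \left(-27 - 19\right) = 14404 - 68 \left(-46\right) = 14404 - -3128 = 14404 + 3128 = 17532$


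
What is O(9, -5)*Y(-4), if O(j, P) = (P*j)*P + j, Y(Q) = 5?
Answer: 1170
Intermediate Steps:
O(j, P) = j + j*P**2 (O(j, P) = j*P**2 + j = j + j*P**2)
O(9, -5)*Y(-4) = (9*(1 + (-5)**2))*5 = (9*(1 + 25))*5 = (9*26)*5 = 234*5 = 1170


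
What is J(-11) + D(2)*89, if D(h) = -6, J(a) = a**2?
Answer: -413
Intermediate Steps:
J(-11) + D(2)*89 = (-11)**2 - 6*89 = 121 - 534 = -413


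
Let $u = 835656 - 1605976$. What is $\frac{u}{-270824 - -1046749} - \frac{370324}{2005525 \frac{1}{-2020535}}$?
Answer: $\frac{4644690850804572}{12449095885} \approx 3.7309 \cdot 10^{5}$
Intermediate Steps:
$u = -770320$
$\frac{u}{-270824 - -1046749} - \frac{370324}{2005525 \frac{1}{-2020535}} = - \frac{770320}{-270824 - -1046749} - \frac{370324}{2005525 \frac{1}{-2020535}} = - \frac{770320}{-270824 + 1046749} - \frac{370324}{2005525 \left(- \frac{1}{2020535}\right)} = - \frac{770320}{775925} - \frac{370324}{- \frac{401105}{404107}} = \left(-770320\right) \frac{1}{775925} - - \frac{149650520668}{401105} = - \frac{154064}{155185} + \frac{149650520668}{401105} = \frac{4644690850804572}{12449095885}$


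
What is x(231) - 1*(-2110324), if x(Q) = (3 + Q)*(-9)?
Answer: 2108218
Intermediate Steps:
x(Q) = -27 - 9*Q
x(231) - 1*(-2110324) = (-27 - 9*231) - 1*(-2110324) = (-27 - 2079) + 2110324 = -2106 + 2110324 = 2108218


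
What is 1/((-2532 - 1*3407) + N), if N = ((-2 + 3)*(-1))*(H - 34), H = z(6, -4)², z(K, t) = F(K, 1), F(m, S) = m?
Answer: -1/5941 ≈ -0.00016832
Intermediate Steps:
z(K, t) = K
H = 36 (H = 6² = 36)
N = -2 (N = ((-2 + 3)*(-1))*(36 - 34) = (1*(-1))*2 = -1*2 = -2)
1/((-2532 - 1*3407) + N) = 1/((-2532 - 1*3407) - 2) = 1/((-2532 - 3407) - 2) = 1/(-5939 - 2) = 1/(-5941) = -1/5941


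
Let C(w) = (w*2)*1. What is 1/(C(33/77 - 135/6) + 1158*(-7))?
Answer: -7/57051 ≈ -0.00012270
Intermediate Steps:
C(w) = 2*w (C(w) = (2*w)*1 = 2*w)
1/(C(33/77 - 135/6) + 1158*(-7)) = 1/(2*(33/77 - 135/6) + 1158*(-7)) = 1/(2*(33*(1/77) - 135*1/6) - 8106) = 1/(2*(3/7 - 45/2) - 8106) = 1/(2*(-309/14) - 8106) = 1/(-309/7 - 8106) = 1/(-57051/7) = -7/57051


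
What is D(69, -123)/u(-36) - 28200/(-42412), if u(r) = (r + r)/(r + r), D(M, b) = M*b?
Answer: -89980611/10603 ≈ -8486.3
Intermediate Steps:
u(r) = 1 (u(r) = (2*r)/((2*r)) = (2*r)*(1/(2*r)) = 1)
D(69, -123)/u(-36) - 28200/(-42412) = (69*(-123))/1 - 28200/(-42412) = -8487*1 - 28200*(-1/42412) = -8487 + 7050/10603 = -89980611/10603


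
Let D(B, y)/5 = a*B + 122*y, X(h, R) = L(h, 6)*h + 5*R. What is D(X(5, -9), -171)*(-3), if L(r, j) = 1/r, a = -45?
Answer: 283230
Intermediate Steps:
X(h, R) = 1 + 5*R (X(h, R) = h/h + 5*R = 1 + 5*R)
D(B, y) = -225*B + 610*y (D(B, y) = 5*(-45*B + 122*y) = -225*B + 610*y)
D(X(5, -9), -171)*(-3) = (-225*(1 + 5*(-9)) + 610*(-171))*(-3) = (-225*(1 - 45) - 104310)*(-3) = (-225*(-44) - 104310)*(-3) = (9900 - 104310)*(-3) = -94410*(-3) = 283230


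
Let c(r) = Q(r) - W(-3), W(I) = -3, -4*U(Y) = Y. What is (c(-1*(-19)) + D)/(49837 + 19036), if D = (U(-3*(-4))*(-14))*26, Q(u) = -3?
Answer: 156/9839 ≈ 0.015855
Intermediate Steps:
U(Y) = -Y/4
D = 1092 (D = (-(-3)*(-4)/4*(-14))*26 = (-1/4*12*(-14))*26 = -3*(-14)*26 = 42*26 = 1092)
c(r) = 0 (c(r) = -3 - 1*(-3) = -3 + 3 = 0)
(c(-1*(-19)) + D)/(49837 + 19036) = (0 + 1092)/(49837 + 19036) = 1092/68873 = 1092*(1/68873) = 156/9839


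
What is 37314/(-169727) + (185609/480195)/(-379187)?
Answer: -6794302739323753/30904520398550055 ≈ -0.21985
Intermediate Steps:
37314/(-169727) + (185609/480195)/(-379187) = 37314*(-1/169727) + (185609*(1/480195))*(-1/379187) = -37314/169727 + (185609/480195)*(-1/379187) = -37314/169727 - 185609/182083701465 = -6794302739323753/30904520398550055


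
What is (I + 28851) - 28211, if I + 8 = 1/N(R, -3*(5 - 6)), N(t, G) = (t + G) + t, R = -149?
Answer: 186439/295 ≈ 632.00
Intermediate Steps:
N(t, G) = G + 2*t (N(t, G) = (G + t) + t = G + 2*t)
I = -2361/295 (I = -8 + 1/(-3*(5 - 6) + 2*(-149)) = -8 + 1/(-3*(-1) - 298) = -8 + 1/(3 - 298) = -8 + 1/(-295) = -8 - 1/295 = -2361/295 ≈ -8.0034)
(I + 28851) - 28211 = (-2361/295 + 28851) - 28211 = 8508684/295 - 28211 = 186439/295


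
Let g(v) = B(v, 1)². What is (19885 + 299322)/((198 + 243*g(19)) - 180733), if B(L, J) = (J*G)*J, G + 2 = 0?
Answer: -319207/179563 ≈ -1.7777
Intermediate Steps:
G = -2 (G = -2 + 0 = -2)
B(L, J) = -2*J² (B(L, J) = (J*(-2))*J = (-2*J)*J = -2*J²)
g(v) = 4 (g(v) = (-2*1²)² = (-2*1)² = (-2)² = 4)
(19885 + 299322)/((198 + 243*g(19)) - 180733) = (19885 + 299322)/((198 + 243*4) - 180733) = 319207/((198 + 972) - 180733) = 319207/(1170 - 180733) = 319207/(-179563) = 319207*(-1/179563) = -319207/179563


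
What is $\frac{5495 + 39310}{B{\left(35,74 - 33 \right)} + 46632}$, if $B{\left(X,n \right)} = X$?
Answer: $\frac{44805}{46667} \approx 0.9601$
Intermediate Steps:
$\frac{5495 + 39310}{B{\left(35,74 - 33 \right)} + 46632} = \frac{5495 + 39310}{35 + 46632} = \frac{44805}{46667}$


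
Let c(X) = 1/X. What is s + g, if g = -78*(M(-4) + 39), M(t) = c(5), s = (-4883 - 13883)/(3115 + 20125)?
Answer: -7107739/2324 ≈ -3058.4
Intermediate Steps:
s = -9383/11620 (s = -18766/23240 = -18766*1/23240 = -9383/11620 ≈ -0.80749)
M(t) = 1/5
g = -15288/5 (g = -78*(1/5 + 39) = -78*196/5 = -15288/5 ≈ -3057.6)
s + g = -9383/11620 - 15288/5 = -7107739/2324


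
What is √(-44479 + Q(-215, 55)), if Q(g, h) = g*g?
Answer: 3*√194 ≈ 41.785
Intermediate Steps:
Q(g, h) = g²
√(-44479 + Q(-215, 55)) = √(-44479 + (-215)²) = √(-44479 + 46225) = √1746 = 3*√194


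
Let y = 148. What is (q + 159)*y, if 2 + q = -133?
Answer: 3552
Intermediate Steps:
q = -135 (q = -2 - 133 = -135)
(q + 159)*y = (-135 + 159)*148 = 24*148 = 3552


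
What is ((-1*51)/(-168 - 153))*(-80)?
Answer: -1360/107 ≈ -12.710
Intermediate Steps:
((-1*51)/(-168 - 153))*(-80) = (-51/(-321))*(-80) = -1/321*(-51)*(-80) = (17/107)*(-80) = -1360/107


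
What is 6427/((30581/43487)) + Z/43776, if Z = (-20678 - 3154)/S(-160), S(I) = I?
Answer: 27188889641031/2974919680 ≈ 9139.4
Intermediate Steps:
Z = 2979/20 (Z = (-20678 - 3154)/(-160) = -23832*(-1/160) = 2979/20 ≈ 148.95)
6427/((30581/43487)) + Z/43776 = 6427/((30581/43487)) + (2979/20)/43776 = 6427/((30581*(1/43487))) + (2979/20)*(1/43776) = 6427/(30581/43487) + 331/97280 = 6427*(43487/30581) + 331/97280 = 279490949/30581 + 331/97280 = 27188889641031/2974919680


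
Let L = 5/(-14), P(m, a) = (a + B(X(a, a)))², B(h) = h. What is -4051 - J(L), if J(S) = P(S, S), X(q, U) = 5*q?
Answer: -198724/49 ≈ -4055.6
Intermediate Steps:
P(m, a) = 36*a² (P(m, a) = (a + 5*a)² = (6*a)² = 36*a²)
L = -5/14 (L = 5*(-1/14) = -5/14 ≈ -0.35714)
J(S) = 36*S²
-4051 - J(L) = -4051 - 36*(-5/14)² = -4051 - 36*25/196 = -4051 - 1*225/49 = -4051 - 225/49 = -198724/49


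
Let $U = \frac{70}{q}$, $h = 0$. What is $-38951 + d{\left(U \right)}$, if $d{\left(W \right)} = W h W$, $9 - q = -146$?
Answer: $-38951$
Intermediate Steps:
$q = 155$ ($q = 9 - -146 = 9 + 146 = 155$)
$U = \frac{14}{31}$ ($U = \frac{70}{155} = 70 \cdot \frac{1}{155} = \frac{14}{31} \approx 0.45161$)
$d{\left(W \right)} = 0$ ($d{\left(W \right)} = W 0 W = 0 W = 0$)
$-38951 + d{\left(U \right)} = -38951 + 0 = -38951$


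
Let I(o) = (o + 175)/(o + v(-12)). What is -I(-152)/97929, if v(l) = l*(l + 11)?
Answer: 23/13710060 ≈ 1.6776e-6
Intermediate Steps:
v(l) = l*(11 + l)
I(o) = (175 + o)/(12 + o) (I(o) = (o + 175)/(o - 12*(11 - 12)) = (175 + o)/(o - 12*(-1)) = (175 + o)/(o + 12) = (175 + o)/(12 + o))
-I(-152)/97929 = -(175 - 152)/(12 - 152)/97929 = -23/(-140)/97929 = -(-1/140*23)/97929 = -(-23)/(140*97929) = -1*(-23/13710060) = 23/13710060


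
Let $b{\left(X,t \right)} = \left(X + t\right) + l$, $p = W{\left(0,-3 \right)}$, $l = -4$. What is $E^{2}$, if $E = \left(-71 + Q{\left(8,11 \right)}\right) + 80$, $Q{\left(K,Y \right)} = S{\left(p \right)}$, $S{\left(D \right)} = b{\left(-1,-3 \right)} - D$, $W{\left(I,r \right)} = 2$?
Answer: $1$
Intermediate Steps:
$p = 2$
$b{\left(X,t \right)} = -4 + X + t$ ($b{\left(X,t \right)} = \left(X + t\right) - 4 = -4 + X + t$)
$S{\left(D \right)} = -8 - D$ ($S{\left(D \right)} = \left(-4 - 1 - 3\right) - D = -8 - D$)
$Q{\left(K,Y \right)} = -10$ ($Q{\left(K,Y \right)} = -8 - 2 = -10$)
$E = -1$ ($E = \left(-71 - 10\right) + 80 = -81 + 80 = -1$)
$E^{2} = \left(-1\right)^{2} = 1$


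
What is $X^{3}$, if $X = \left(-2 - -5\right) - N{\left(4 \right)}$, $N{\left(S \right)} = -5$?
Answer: $512$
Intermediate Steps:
$X = 8$ ($X = \left(-2 - -5\right) - -5 = \left(-2 + 5\right) + 5 = 3 + 5 = 8$)
$X^{3} = 8^{3} = 512$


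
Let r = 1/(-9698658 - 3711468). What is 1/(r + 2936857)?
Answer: 13410126/39383622413981 ≈ 3.4050e-7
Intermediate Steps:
r = -1/13410126 (r = 1/(-13410126) = -1/13410126 ≈ -7.4570e-8)
1/(r + 2936857) = 1/(-1/13410126 + 2936857) = 1/(39383622413981/13410126) = 13410126/39383622413981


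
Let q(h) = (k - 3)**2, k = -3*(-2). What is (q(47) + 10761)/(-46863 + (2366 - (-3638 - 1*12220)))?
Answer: -10770/28639 ≈ -0.37606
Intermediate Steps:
k = 6
q(h) = 9 (q(h) = (6 - 3)**2 = 3**2 = 9)
(q(47) + 10761)/(-46863 + (2366 - (-3638 - 1*12220))) = (9 + 10761)/(-46863 + (2366 - (-3638 - 1*12220))) = 10770/(-46863 + (2366 - (-3638 - 12220))) = 10770/(-46863 + (2366 - 1*(-15858))) = 10770/(-46863 + (2366 + 15858)) = 10770/(-46863 + 18224) = 10770/(-28639) = 10770*(-1/28639) = -10770/28639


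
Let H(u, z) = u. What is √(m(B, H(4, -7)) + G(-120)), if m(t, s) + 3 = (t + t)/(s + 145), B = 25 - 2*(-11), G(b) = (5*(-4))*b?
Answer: √53229803/149 ≈ 48.966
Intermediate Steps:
G(b) = -20*b
B = 47 (B = 25 + 22 = 47)
m(t, s) = -3 + 2*t/(145 + s) (m(t, s) = -3 + (t + t)/(s + 145) = -3 + (2*t)/(145 + s) = -3 + 2*t/(145 + s))
√(m(B, H(4, -7)) + G(-120)) = √((-435 - 3*4 + 2*47)/(145 + 4) - 20*(-120)) = √((-435 - 12 + 94)/149 + 2400) = √((1/149)*(-353) + 2400) = √(-353/149 + 2400) = √(357247/149) = √53229803/149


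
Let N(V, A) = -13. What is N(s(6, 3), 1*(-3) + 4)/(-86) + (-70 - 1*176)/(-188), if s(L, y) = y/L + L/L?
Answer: 2950/2021 ≈ 1.4597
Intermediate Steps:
s(L, y) = 1 + y/L (s(L, y) = y/L + 1 = 1 + y/L)
N(s(6, 3), 1*(-3) + 4)/(-86) + (-70 - 1*176)/(-188) = -13/(-86) + (-70 - 1*176)/(-188) = -13*(-1/86) + (-70 - 176)*(-1/188) = 13/86 - 246*(-1/188) = 13/86 + 123/94 = 2950/2021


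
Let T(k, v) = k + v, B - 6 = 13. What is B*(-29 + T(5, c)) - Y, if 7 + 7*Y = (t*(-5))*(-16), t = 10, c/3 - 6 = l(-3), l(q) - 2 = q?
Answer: -1990/7 ≈ -284.29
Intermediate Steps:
B = 19 (B = 6 + 13 = 19)
l(q) = 2 + q
c = 15 (c = 18 + 3*(2 - 3) = 18 + 3*(-1) = 18 - 3 = 15)
Y = 793/7 (Y = -1 + ((10*(-5))*(-16))/7 = -1 + (-50*(-16))/7 = -1 + (1/7)*800 = -1 + 800/7 = 793/7 ≈ 113.29)
B*(-29 + T(5, c)) - Y = 19*(-29 + (5 + 15)) - 1*793/7 = 19*(-29 + 20) - 793/7 = 19*(-9) - 793/7 = -171 - 793/7 = -1990/7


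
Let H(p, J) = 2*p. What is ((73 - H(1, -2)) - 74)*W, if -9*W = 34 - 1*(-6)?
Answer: 40/3 ≈ 13.333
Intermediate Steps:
W = -40/9 (W = -(34 - 1*(-6))/9 = -(34 + 6)/9 = -1/9*40 = -40/9 ≈ -4.4444)
((73 - H(1, -2)) - 74)*W = ((73 - 2) - 74)*(-40/9) = (71 - 74)*(-40/9) = -3*(-40/9) = 40/3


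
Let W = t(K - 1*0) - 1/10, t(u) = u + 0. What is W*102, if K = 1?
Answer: 459/5 ≈ 91.800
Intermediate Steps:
t(u) = u
W = 9/10 (W = (1 - 1*0) - 1/10 = (1 + 0) - 1*1/10 = 1 - 1/10 = 9/10 ≈ 0.90000)
W*102 = (9/10)*102 = 459/5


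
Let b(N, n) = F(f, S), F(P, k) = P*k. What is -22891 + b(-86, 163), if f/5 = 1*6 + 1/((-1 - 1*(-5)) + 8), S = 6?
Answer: -45417/2 ≈ -22709.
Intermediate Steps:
f = 365/12 (f = 5*(1*6 + 1/((-1 - 1*(-5)) + 8)) = 5*(6 + 1/((-1 + 5) + 8)) = 5*(6 + 1/(4 + 8)) = 5*(6 + 1/12) = 5*(73/12) = 365/12 ≈ 30.417)
b(N, n) = 365/2 (b(N, n) = (365/12)*6 = 365/2)
-22891 + b(-86, 163) = -22891 + 365/2 = -45417/2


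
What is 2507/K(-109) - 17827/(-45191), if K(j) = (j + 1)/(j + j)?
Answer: 12349990891/2440314 ≈ 5060.8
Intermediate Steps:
K(j) = (1 + j)/(2*j) (K(j) = (1 + j)/((2*j)) = (1 + j)*(1/(2*j)) = (1 + j)/(2*j))
2507/K(-109) - 17827/(-45191) = 2507/(((½)*(1 - 109)/(-109))) - 17827/(-45191) = 2507/(((½)*(-1/109)*(-108))) - 17827*(-1/45191) = 2507/(54/109) + 17827/45191 = 2507*(109/54) + 17827/45191 = 273263/54 + 17827/45191 = 12349990891/2440314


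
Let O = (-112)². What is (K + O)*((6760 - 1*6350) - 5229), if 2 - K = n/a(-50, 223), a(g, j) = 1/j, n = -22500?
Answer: -24239791674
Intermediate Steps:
O = 12544
K = 5017502 (K = 2 - (-22500)/(1/223) = 2 - (-22500)/1/223 = 2 - (-22500)*223 = 2 - 1*(-5017500) = 2 + 5017500 = 5017502)
(K + O)*((6760 - 1*6350) - 5229) = (5017502 + 12544)*((6760 - 1*6350) - 5229) = 5030046*((6760 - 6350) - 5229) = 5030046*(410 - 5229) = 5030046*(-4819) = -24239791674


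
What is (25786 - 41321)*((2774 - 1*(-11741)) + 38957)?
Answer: -830687520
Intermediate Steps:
(25786 - 41321)*((2774 - 1*(-11741)) + 38957) = -15535*((2774 + 11741) + 38957) = -15535*(14515 + 38957) = -15535*53472 = -830687520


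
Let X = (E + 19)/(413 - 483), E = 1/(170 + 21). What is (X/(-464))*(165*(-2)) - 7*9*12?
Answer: -234558999/310184 ≈ -756.19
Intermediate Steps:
E = 1/191 ≈ 0.0052356
X = -363/1337 (X = (1/191 + 19)/(413 - 483) = (3630/191)/(-70) = (3630/191)*(-1/70) = -363/1337 ≈ -0.27150)
(X/(-464))*(165*(-2)) - 7*9*12 = (-363/1337/(-464))*(165*(-2)) - 7*9*12 = -363/1337*(-1/464)*(-330) - 63*12 = (363/620368)*(-330) - 756 = -59895/310184 - 756 = -234558999/310184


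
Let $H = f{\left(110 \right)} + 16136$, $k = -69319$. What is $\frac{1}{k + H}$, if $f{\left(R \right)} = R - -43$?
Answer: $- \frac{1}{53030} \approx -1.8857 \cdot 10^{-5}$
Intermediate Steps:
$f{\left(R \right)} = 43 + R$ ($f{\left(R \right)} = R + 43 = 43 + R$)
$H = 16289$ ($H = \left(43 + 110\right) + 16136 = 153 + 16136 = 16289$)
$\frac{1}{k + H} = \frac{1}{-69319 + 16289} = \frac{1}{-53030} = - \frac{1}{53030}$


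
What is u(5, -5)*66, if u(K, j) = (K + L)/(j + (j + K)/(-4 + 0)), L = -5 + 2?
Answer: -132/5 ≈ -26.400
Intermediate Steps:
L = -3
u(K, j) = (-3 + K)/(-K/4 + 3*j/4) (u(K, j) = (K - 3)/(j + (j + K)/(-4 + 0)) = (-3 + K)/(j + (K + j)/(-4)) = (-3 + K)/(j + (K + j)*(-1/4)) = (-3 + K)/(j + (-K/4 - j/4)) = (-3 + K)/(-K/4 + 3*j/4))
u(5, -5)*66 = (4*(3 - 1*5)/(5 - 3*(-5)))*66 = (4*(3 - 5)/(5 + 15))*66 = (4*(-2)/20)*66 = (4*(1/20)*(-2))*66 = -2/5*66 = -132/5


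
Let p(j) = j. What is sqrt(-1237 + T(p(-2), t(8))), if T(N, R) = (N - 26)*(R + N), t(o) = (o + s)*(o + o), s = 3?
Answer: I*sqrt(6109) ≈ 78.16*I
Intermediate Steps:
t(o) = 2*o*(3 + o) (t(o) = (o + 3)*(o + o) = (3 + o)*(2*o) = 2*o*(3 + o))
T(N, R) = (-26 + N)*(N + R)
sqrt(-1237 + T(p(-2), t(8))) = sqrt(-1237 + ((-2)**2 - 26*(-2) - 52*8*(3 + 8) - 4*8*(3 + 8))) = sqrt(-1237 + (4 + 52 - 52*8*11 - 4*8*11)) = sqrt(-1237 + (4 + 52 - 26*176 - 2*176)) = sqrt(-1237 + (4 + 52 - 4576 - 352)) = sqrt(-1237 - 4872) = sqrt(-6109) = I*sqrt(6109)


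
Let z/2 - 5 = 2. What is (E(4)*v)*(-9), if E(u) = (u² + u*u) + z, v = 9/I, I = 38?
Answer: -1863/19 ≈ -98.053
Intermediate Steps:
z = 14 (z = 10 + 2*2 = 10 + 4 = 14)
v = 9/38 ≈ 0.23684
E(u) = 14 + 2*u² (E(u) = (u² + u*u) + 14 = (u² + u²) + 14 = 2*u² + 14 = 14 + 2*u²)
(E(4)*v)*(-9) = ((14 + 2*4²)*(9/38))*(-9) = ((14 + 2*16)*(9/38))*(-9) = ((14 + 32)*(9/38))*(-9) = (46*(9/38))*(-9) = (207/19)*(-9) = -1863/19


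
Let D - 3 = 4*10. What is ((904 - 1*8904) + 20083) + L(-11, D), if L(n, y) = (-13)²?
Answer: 12252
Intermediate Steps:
D = 43 (D = 3 + 4*10 = 3 + 40 = 43)
L(n, y) = 169
((904 - 1*8904) + 20083) + L(-11, D) = ((904 - 1*8904) + 20083) + 169 = ((904 - 8904) + 20083) + 169 = (-8000 + 20083) + 169 = 12083 + 169 = 12252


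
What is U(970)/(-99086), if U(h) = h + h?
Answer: -970/49543 ≈ -0.019579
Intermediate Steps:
U(h) = 2*h
U(970)/(-99086) = (2*970)/(-99086) = 1940*(-1/99086) = -970/49543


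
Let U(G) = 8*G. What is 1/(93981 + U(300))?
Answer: 1/96381 ≈ 1.0375e-5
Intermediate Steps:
1/(93981 + U(300)) = 1/(93981 + 8*300) = 1/(93981 + 2400) = 1/96381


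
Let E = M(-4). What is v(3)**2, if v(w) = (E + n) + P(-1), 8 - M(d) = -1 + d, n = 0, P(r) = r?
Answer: 144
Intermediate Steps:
M(d) = 9 - d (M(d) = 8 - (-1 + d) = 8 + (1 - d) = 9 - d)
E = 13 (E = 9 - 1*(-4) = 9 + 4 = 13)
v(w) = 12 (v(w) = (13 + 0) - 1 = 13 - 1 = 12)
v(3)**2 = 12**2 = 144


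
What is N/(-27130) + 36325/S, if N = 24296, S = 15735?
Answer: 60319969/42689055 ≈ 1.4130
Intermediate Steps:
N/(-27130) + 36325/S = 24296/(-27130) + 36325/15735 = 24296*(-1/27130) + 36325*(1/15735) = -12148/13565 + 7265/3147 = 60319969/42689055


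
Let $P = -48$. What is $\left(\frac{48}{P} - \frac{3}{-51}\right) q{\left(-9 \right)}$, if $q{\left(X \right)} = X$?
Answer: $\frac{144}{17} \approx 8.4706$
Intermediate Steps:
$\left(\frac{48}{P} - \frac{3}{-51}\right) q{\left(-9 \right)} = \left(\frac{48}{-48} - \frac{3}{-51}\right) \left(-9\right) = \left(48 \left(- \frac{1}{48}\right) - - \frac{1}{17}\right) \left(-9\right) = \left(-1 + \frac{1}{17}\right) \left(-9\right) = \left(- \frac{16}{17}\right) \left(-9\right) = \frac{144}{17}$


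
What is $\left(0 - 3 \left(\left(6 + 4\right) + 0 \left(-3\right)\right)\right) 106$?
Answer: $-3180$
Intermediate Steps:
$\left(0 - 3 \left(\left(6 + 4\right) + 0 \left(-3\right)\right)\right) 106 = \left(0 - 3 \left(10 + 0\right)\right) 106 = \left(0 - 30\right) 106 = \left(-30\right) 106 = -3180$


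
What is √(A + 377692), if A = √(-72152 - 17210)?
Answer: √(377692 + I*√89362) ≈ 614.57 + 0.243*I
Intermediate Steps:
A = I*√89362 (A = √(-89362) = I*√89362 ≈ 298.93*I)
√(A + 377692) = √(I*√89362 + 377692) = √(377692 + I*√89362)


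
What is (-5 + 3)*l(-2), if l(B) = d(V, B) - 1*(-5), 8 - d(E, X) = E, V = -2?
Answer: -30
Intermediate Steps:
d(E, X) = 8 - E
l(B) = 15 (l(B) = (8 - 1*(-2)) - 1*(-5) = (8 + 2) + 5 = 10 + 5 = 15)
(-5 + 3)*l(-2) = (-5 + 3)*15 = -2*15 = -30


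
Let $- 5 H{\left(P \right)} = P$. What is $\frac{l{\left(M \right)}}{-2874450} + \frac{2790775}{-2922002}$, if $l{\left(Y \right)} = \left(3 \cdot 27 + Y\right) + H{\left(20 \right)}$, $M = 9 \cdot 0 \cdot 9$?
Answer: $- \frac{2005542048226}{2099787162225} \approx -0.95512$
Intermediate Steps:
$H{\left(P \right)} = - \frac{P}{5}$
$M = 0$ ($M = 0 \cdot 9 = 0$)
$l{\left(Y \right)} = 77 + Y$ ($l{\left(Y \right)} = \left(3 \cdot 27 + Y\right) - 4 = \left(81 + Y\right) - 4 = 77 + Y$)
$\frac{l{\left(M \right)}}{-2874450} + \frac{2790775}{-2922002} = \frac{77 + 0}{-2874450} + \frac{2790775}{-2922002} = 77 \left(- \frac{1}{2874450}\right) + 2790775 \left(- \frac{1}{2922002}\right) = - \frac{77}{2874450} - \frac{2790775}{2922002} = - \frac{2005542048226}{2099787162225}$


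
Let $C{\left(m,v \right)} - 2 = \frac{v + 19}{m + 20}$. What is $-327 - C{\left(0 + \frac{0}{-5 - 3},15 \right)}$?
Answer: $- \frac{3307}{10} \approx -330.7$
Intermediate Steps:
$C{\left(m,v \right)} = 2 + \frac{19 + v}{20 + m}$ ($C{\left(m,v \right)} = 2 + \frac{v + 19}{m + 20} = 2 + \frac{19 + v}{20 + m}$)
$-327 - C{\left(0 + \frac{0}{-5 - 3},15 \right)} = -327 - \frac{59 + 15 + 2 \left(0 + \frac{0}{-5 - 3}\right)}{20 + \left(0 + \frac{0}{-5 - 3}\right)} = -327 - \frac{59 + 15 + 2 \left(0 + \frac{0}{-8}\right)}{20 + \left(0 + \frac{0}{-8}\right)} = -327 - \frac{59 + 15 + 2 \left(0 + 0 \left(- \frac{1}{8}\right)\right)}{20 + \left(0 + 0 \left(- \frac{1}{8}\right)\right)} = -327 - \frac{59 + 15 + 2 \left(0 + 0\right)}{20 + \left(0 + 0\right)} = -327 - \frac{59 + 15 + 2 \cdot 0}{20 + 0} = -327 - \frac{59 + 15 + 0}{20} = -327 - \frac{1}{20} \cdot 74 = -327 - \frac{37}{10} = - \frac{3307}{10}$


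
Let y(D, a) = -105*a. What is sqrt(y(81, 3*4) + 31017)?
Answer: sqrt(29757) ≈ 172.50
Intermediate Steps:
sqrt(y(81, 3*4) + 31017) = sqrt(-315*4 + 31017) = sqrt(-105*12 + 31017) = sqrt(-1260 + 31017) = sqrt(29757)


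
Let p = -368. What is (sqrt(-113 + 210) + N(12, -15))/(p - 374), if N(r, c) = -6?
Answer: 3/371 - sqrt(97)/742 ≈ -0.0051871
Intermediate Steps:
(sqrt(-113 + 210) + N(12, -15))/(p - 374) = (sqrt(-113 + 210) - 6)/(-368 - 374) = (sqrt(97) - 6)/(-742) = (-6 + sqrt(97))*(-1/742) = 3/371 - sqrt(97)/742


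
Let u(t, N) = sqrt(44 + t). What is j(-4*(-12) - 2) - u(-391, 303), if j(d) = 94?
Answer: 94 - I*sqrt(347) ≈ 94.0 - 18.628*I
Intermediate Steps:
j(-4*(-12) - 2) - u(-391, 303) = 94 - sqrt(44 - 391) = 94 - sqrt(-347) = 94 - I*sqrt(347)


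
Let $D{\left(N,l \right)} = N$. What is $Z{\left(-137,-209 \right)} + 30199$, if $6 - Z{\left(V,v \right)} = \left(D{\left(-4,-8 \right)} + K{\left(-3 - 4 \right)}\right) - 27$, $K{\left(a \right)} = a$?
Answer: $30243$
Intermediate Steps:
$Z{\left(V,v \right)} = 44$ ($Z{\left(V,v \right)} = 6 - \left(\left(-4 - 7\right) - 27\right) = 6 - \left(-11 - 27\right) = 6 - -38 = 6 + 38 = 44$)
$Z{\left(-137,-209 \right)} + 30199 = 44 + 30199 = 30243$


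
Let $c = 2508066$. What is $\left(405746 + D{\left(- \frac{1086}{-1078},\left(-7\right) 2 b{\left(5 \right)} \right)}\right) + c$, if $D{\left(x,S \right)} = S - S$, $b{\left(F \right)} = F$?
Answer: $2913812$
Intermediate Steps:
$D{\left(x,S \right)} = 0$
$\left(405746 + D{\left(- \frac{1086}{-1078},\left(-7\right) 2 b{\left(5 \right)} \right)}\right) + c = \left(405746 + 0\right) + 2508066 = 405746 + 2508066 = 2913812$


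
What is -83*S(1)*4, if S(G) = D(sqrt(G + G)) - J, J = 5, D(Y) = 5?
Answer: 0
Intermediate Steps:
S(G) = 0 (S(G) = 5 - 1*5 = 5 - 5 = 0)
-83*S(1)*4 = -83*0*4 = 0*4 = 0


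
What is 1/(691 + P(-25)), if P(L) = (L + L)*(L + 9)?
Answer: 1/1491 ≈ 0.00067069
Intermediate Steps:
P(L) = 2*L*(9 + L) (P(L) = (2*L)*(9 + L) = 2*L*(9 + L))
1/(691 + P(-25)) = 1/(691 + 2*(-25)*(9 - 25)) = 1/(691 + 2*(-25)*(-16)) = 1/(691 + 800) = 1/1491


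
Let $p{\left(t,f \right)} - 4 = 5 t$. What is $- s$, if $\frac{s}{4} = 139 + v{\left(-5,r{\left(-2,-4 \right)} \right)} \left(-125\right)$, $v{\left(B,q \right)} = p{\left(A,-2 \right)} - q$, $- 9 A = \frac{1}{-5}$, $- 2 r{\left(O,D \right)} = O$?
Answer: $\frac{8996}{9} \approx 999.56$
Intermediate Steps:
$r{\left(O,D \right)} = - \frac{O}{2}$
$A = \frac{1}{45}$ ($A = - \frac{1}{9 \left(-5\right)} = \left(- \frac{1}{9}\right) \left(- \frac{1}{5}\right) = \frac{1}{45} \approx 0.022222$)
$p{\left(t,f \right)} = 4 + 5 t$
$v{\left(B,q \right)} = \frac{37}{9} - q$ ($v{\left(B,q \right)} = \left(4 + 5 \cdot \frac{1}{45}\right) - q = \left(4 + \frac{1}{9}\right) - q = \frac{37}{9} - q$)
$s = - \frac{8996}{9}$ ($s = 4 \left(139 + \left(\frac{37}{9} - \left(- \frac{1}{2}\right) \left(-2\right)\right) \left(-125\right)\right) = 4 \left(139 + \left(\frac{37}{9} - 1\right) \left(-125\right)\right) = 4 \left(139 + \frac{28}{9} \left(-125\right)\right) = 4 \left(139 - \frac{3500}{9}\right) = 4 \left(- \frac{2249}{9}\right) = - \frac{8996}{9} \approx -999.56$)
$- s = \left(-1\right) \left(- \frac{8996}{9}\right) = \frac{8996}{9}$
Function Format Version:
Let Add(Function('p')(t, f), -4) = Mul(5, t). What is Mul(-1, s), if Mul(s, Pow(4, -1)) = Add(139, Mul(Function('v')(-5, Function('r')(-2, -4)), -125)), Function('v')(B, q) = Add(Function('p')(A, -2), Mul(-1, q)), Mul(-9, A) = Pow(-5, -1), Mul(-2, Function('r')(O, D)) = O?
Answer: Rational(8996, 9) ≈ 999.56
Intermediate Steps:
Function('r')(O, D) = Mul(Rational(-1, 2), O)
A = Rational(1, 45) (A = Mul(Rational(-1, 9), Pow(-5, -1)) = Mul(Rational(-1, 9), Rational(-1, 5)) = Rational(1, 45) ≈ 0.022222)
Function('p')(t, f) = Add(4, Mul(5, t))
Function('v')(B, q) = Add(Rational(37, 9), Mul(-1, q)) (Function('v')(B, q) = Add(Add(4, Mul(5, Rational(1, 45))), Mul(-1, q)) = Add(Add(4, Rational(1, 9)), Mul(-1, q)) = Add(Rational(37, 9), Mul(-1, q)))
s = Rational(-8996, 9) (s = Mul(4, Add(139, Mul(Add(Rational(37, 9), Mul(-1, Mul(Rational(-1, 2), -2))), -125))) = Mul(4, Add(139, Mul(Add(Rational(37, 9), Mul(-1, 1)), -125))) = Mul(4, Add(139, Mul(Add(Rational(37, 9), -1), -125))) = Mul(4, Add(139, Mul(Rational(28, 9), -125))) = Mul(4, Add(139, Rational(-3500, 9))) = Mul(4, Rational(-2249, 9)) = Rational(-8996, 9) ≈ -999.56)
Mul(-1, s) = Mul(-1, Rational(-8996, 9)) = Rational(8996, 9)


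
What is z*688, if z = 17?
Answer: 11696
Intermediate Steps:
z*688 = 17*688 = 11696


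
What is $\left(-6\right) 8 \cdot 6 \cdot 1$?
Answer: $-288$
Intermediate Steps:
$\left(-6\right) 8 \cdot 6 \cdot 1 = \left(-48\right) 6 = -288$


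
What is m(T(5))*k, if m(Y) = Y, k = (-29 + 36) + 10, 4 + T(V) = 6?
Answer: 34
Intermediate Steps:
T(V) = 2 (T(V) = -4 + 6 = 2)
k = 17 (k = 7 + 10 = 17)
m(T(5))*k = 2*17 = 34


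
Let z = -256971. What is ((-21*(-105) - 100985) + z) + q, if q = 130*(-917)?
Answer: -474961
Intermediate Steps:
q = -119210
((-21*(-105) - 100985) + z) + q = ((-21*(-105) - 100985) - 256971) - 119210 = ((2205 - 100985) - 256971) - 119210 = (-98780 - 256971) - 119210 = -355751 - 119210 = -474961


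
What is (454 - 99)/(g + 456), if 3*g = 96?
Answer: 355/488 ≈ 0.72746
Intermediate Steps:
g = 32 (g = (⅓)*96 = 32)
(454 - 99)/(g + 456) = (454 - 99)/(32 + 456) = 355/488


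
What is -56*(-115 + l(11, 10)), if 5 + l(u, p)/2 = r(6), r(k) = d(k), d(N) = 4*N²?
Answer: -9128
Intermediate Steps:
r(k) = 4*k²
l(u, p) = 278 (l(u, p) = -10 + 2*(4*6²) = -10 + 2*(4*36) = -10 + 2*144 = -10 + 288 = 278)
-56*(-115 + l(11, 10)) = -56*(-115 + 278) = -56*163 = -9128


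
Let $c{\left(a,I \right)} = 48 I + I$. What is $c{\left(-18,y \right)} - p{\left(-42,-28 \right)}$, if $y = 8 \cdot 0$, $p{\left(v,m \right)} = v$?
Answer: $42$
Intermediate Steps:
$y = 0$
$c{\left(a,I \right)} = 49 I$
$c{\left(-18,y \right)} - p{\left(-42,-28 \right)} = 49 \cdot 0 - -42 = 0 + 42 = 42$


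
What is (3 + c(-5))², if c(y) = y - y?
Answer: 9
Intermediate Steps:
c(y) = 0
(3 + c(-5))² = (3 + 0)² = 3² = 9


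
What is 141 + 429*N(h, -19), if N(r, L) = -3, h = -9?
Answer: -1146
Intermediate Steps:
141 + 429*N(h, -19) = 141 + 429*(-3) = 141 - 1287 = -1146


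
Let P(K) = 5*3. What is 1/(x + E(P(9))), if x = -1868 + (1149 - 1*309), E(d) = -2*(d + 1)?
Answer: -1/1060 ≈ -0.00094340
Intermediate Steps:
P(K) = 15
E(d) = -2 - 2*d (E(d) = -2*(1 + d) = -2 - 2*d)
x = -1028 (x = -1868 + (1149 - 309) = -1868 + 840 = -1028)
1/(x + E(P(9))) = 1/(-1028 + (-2 - 2*15)) = 1/(-1028 + (-2 - 30)) = 1/(-1028 - 32) = 1/(-1060) = -1/1060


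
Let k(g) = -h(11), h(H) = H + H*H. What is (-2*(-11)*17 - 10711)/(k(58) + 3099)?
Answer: -10337/2967 ≈ -3.4840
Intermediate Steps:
h(H) = H + H²
k(g) = -132 (k(g) = -11*(1 + 11) = -11*12 = -1*132 = -132)
(-2*(-11)*17 - 10711)/(k(58) + 3099) = (-2*(-11)*17 - 10711)/(-132 + 3099) = (22*17 - 10711)/2967 = (374 - 10711)*(1/2967) = -10337*1/2967 = -10337/2967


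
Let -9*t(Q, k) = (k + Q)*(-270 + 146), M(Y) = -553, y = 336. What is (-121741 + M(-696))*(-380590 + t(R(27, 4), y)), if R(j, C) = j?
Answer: 137796721204/3 ≈ 4.5932e+10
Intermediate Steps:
t(Q, k) = 124*Q/9 + 124*k/9 (t(Q, k) = -(k + Q)*(-270 + 146)/9 = -(Q + k)*(-124)/9 = -(-124*Q - 124*k)/9 = 124*Q/9 + 124*k/9)
(-121741 + M(-696))*(-380590 + t(R(27, 4), y)) = (-121741 - 553)*(-380590 + ((124/9)*27 + (124/9)*336)) = -122294*(-380590 + (372 + 13888/3)) = -122294*(-380590 + 15004/3) = -122294*(-1126766/3) = 137796721204/3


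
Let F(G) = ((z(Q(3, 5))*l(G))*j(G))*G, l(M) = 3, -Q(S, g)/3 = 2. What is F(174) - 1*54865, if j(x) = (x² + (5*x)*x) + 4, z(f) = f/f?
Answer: 94771655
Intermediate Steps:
Q(S, g) = -6 (Q(S, g) = -3*2 = -6)
z(f) = 1
j(x) = 4 + 6*x² (j(x) = (x² + 5*x²) + 4 = 6*x² + 4 = 4 + 6*x²)
F(G) = G*(12 + 18*G²) (F(G) = ((1*3)*(4 + 6*G²))*G = (3*(4 + 6*G²))*G = (12 + 18*G²)*G = G*(12 + 18*G²))
F(174) - 1*54865 = (12*174 + 18*174³) - 1*54865 = (2088 + 18*5268024) - 54865 = (2088 + 94824432) - 54865 = 94826520 - 54865 = 94771655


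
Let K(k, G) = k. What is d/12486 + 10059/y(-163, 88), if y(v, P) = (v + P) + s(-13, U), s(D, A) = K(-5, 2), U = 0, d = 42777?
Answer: -20362419/166480 ≈ -122.31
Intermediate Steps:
s(D, A) = -5
y(v, P) = -5 + P + v (y(v, P) = (v + P) - 5 = (P + v) - 5 = -5 + P + v)
d/12486 + 10059/y(-163, 88) = 42777/12486 + 10059/(-5 + 88 - 163) = 42777*(1/12486) + 10059/(-80) = 14259/4162 + 10059*(-1/80) = 14259/4162 - 10059/80 = -20362419/166480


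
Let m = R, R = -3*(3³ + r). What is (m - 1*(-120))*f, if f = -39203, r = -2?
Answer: -1764135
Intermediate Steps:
R = -75 (R = -3*(3³ - 2) = -3*(27 - 2) = -3*25 = -75)
m = -75
(m - 1*(-120))*f = (-75 - 1*(-120))*(-39203) = (-75 + 120)*(-39203) = 45*(-39203) = -1764135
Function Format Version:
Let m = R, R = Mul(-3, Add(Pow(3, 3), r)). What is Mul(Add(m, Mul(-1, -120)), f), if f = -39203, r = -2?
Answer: -1764135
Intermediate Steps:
R = -75 (R = Mul(-3, Add(Pow(3, 3), -2)) = Mul(-3, Add(27, -2)) = Mul(-3, 25) = -75)
m = -75
Mul(Add(m, Mul(-1, -120)), f) = Mul(Add(-75, Mul(-1, -120)), -39203) = Mul(Add(-75, 120), -39203) = Mul(45, -39203) = -1764135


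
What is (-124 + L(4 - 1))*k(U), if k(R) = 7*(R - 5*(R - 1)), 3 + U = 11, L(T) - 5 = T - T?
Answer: 22491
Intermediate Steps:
L(T) = 5 (L(T) = 5 + (T - T) = 5 + 0 = 5)
U = 8 (U = -3 + 11 = 8)
k(R) = 35 - 28*R (k(R) = 7*(R - 5*(-1 + R)) = 7*(R + (5 - 5*R)) = 7*(5 - 4*R) = 35 - 28*R)
(-124 + L(4 - 1))*k(U) = (-124 + 5)*(35 - 28*8) = -119*(35 - 224) = -119*(-189) = 22491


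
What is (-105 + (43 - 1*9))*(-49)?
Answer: 3479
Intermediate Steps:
(-105 + (43 - 1*9))*(-49) = (-105 + (43 - 9))*(-49) = (-105 + 34)*(-49) = -71*(-49) = 3479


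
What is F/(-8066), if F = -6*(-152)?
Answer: -456/4033 ≈ -0.11307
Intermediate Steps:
F = 912
F/(-8066) = 912/(-8066) = 912*(-1/8066) = -456/4033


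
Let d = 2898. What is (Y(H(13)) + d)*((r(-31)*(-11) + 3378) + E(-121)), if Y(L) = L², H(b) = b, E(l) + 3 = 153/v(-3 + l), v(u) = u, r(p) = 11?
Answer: 1237052981/124 ≈ 9.9762e+6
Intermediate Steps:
E(l) = -3 + 153/(-3 + l)
(Y(H(13)) + d)*((r(-31)*(-11) + 3378) + E(-121)) = (13² + 2898)*((11*(-11) + 3378) + 3*(54 - 1*(-121))/(-3 - 121)) = (169 + 2898)*((-121 + 3378) + 3*(54 + 121)/(-124)) = 3067*(3257 + 3*(-1/124)*175) = 3067*(3257 - 525/124) = 3067*(403343/124) = 1237052981/124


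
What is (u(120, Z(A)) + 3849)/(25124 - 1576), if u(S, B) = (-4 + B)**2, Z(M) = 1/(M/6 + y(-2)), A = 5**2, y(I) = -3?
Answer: 189085/1153852 ≈ 0.16387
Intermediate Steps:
A = 25
Z(M) = 1/(-3 + M/6) (Z(M) = 1/(M/6 - 3) = 1/(-3 + M/6))
(u(120, Z(A)) + 3849)/(25124 - 1576) = ((-4 + 6/(-18 + 25))**2 + 3849)/(25124 - 1576) = ((-4 + 6/7)**2 + 3849)/23548 = ((-4 + 6*(1/7))**2 + 3849)*(1/23548) = ((-4 + 6/7)**2 + 3849)*(1/23548) = ((-22/7)**2 + 3849)*(1/23548) = (484/49 + 3849)*(1/23548) = (189085/49)*(1/23548) = 189085/1153852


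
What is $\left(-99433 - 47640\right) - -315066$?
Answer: $167993$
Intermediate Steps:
$\left(-99433 - 47640\right) - -315066 = -147073 + 315066 = 167993$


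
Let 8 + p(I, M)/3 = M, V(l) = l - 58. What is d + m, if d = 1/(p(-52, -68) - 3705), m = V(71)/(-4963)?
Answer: -56092/19519479 ≈ -0.0028736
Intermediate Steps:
V(l) = -58 + l
p(I, M) = -24 + 3*M
m = -13/4963 (m = (-58 + 71)/(-4963) = 13*(-1/4963) = -13/4963 ≈ -0.0026194)
d = -1/3933 (d = 1/((-24 + 3*(-68)) - 3705) = 1/((-24 - 204) - 3705) = 1/(-228 - 3705) = 1/(-3933) = -1/3933 ≈ -0.00025426)
d + m = -1/3933 - 13/4963 = -56092/19519479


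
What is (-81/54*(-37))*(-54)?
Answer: -2997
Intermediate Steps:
(-81/54*(-37))*(-54) = (-81*1/54*(-37))*(-54) = -3/2*(-37)*(-54) = (111/2)*(-54) = -2997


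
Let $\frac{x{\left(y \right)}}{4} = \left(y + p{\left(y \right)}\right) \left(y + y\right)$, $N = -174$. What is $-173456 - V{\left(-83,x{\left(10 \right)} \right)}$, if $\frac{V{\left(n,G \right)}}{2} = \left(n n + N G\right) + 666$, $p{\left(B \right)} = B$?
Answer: $368234$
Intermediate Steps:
$x{\left(y \right)} = 16 y^{2}$ ($x{\left(y \right)} = 4 \left(y + y\right) \left(y + y\right) = 4 \cdot 2 y 2 y = 4 \cdot 4 y^{2} = 16 y^{2}$)
$V{\left(n,G \right)} = 1332 - 348 G + 2 n^{2}$ ($V{\left(n,G \right)} = 2 \left(\left(n n - 174 G\right) + 666\right) = 2 \left(\left(n^{2} - 174 G\right) + 666\right) = 2 \left(666 + n^{2} - 174 G\right) = 1332 - 348 G + 2 n^{2}$)
$-173456 - V{\left(-83,x{\left(10 \right)} \right)} = -173456 - \left(1332 - 348 \cdot 16 \cdot 10^{2} + 2 \left(-83\right)^{2}\right) = -173456 - \left(1332 - 348 \cdot 16 \cdot 100 + 2 \cdot 6889\right) = -173456 - \left(1332 - 556800 + 13778\right) = -173456 - -541690 = -173456 + 541690 = 368234$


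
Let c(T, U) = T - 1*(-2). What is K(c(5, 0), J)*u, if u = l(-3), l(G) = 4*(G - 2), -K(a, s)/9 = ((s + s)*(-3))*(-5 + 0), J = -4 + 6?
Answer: 10800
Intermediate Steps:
c(T, U) = 2 + T (c(T, U) = T + 2 = 2 + T)
J = 2
K(a, s) = -270*s (K(a, s) = -9*(s + s)*(-3)*(-5 + 0) = -9*(2*s)*(-3)*(-5) = -9*(-6*s)*(-5) = -270*s)
l(G) = -8 + 4*G (l(G) = 4*(-2 + G) = -8 + 4*G)
u = -20 (u = -8 + 4*(-3) = -8 - 12 = -20)
K(c(5, 0), J)*u = -270*2*(-20) = -540*(-20) = 10800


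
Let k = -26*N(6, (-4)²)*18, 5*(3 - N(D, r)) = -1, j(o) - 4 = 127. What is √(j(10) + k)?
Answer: I*√34165/5 ≈ 36.968*I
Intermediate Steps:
j(o) = 131 (j(o) = 4 + 127 = 131)
N(D, r) = 16/5 (N(D, r) = 3 - ⅕*(-1) = 3 + ⅕ = 16/5)
k = -7488/5 (k = -26*16/5*18 = -416/5*18 = -7488/5 ≈ -1497.6)
√(j(10) + k) = √(131 - 7488/5) = √(-6833/5) = I*√34165/5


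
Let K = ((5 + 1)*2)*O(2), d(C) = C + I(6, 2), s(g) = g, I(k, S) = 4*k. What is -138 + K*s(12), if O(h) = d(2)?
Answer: 3606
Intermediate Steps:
d(C) = 24 + C (d(C) = C + 4*6 = C + 24 = 24 + C)
O(h) = 26 (O(h) = 24 + 2 = 26)
K = 312 (K = ((5 + 1)*2)*26 = (6*2)*26 = 12*26 = 312)
-138 + K*s(12) = -138 + 312*12 = -138 + 3744 = 3606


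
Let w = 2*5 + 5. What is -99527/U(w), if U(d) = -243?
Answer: 99527/243 ≈ 409.58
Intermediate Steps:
w = 15 (w = 10 + 5 = 15)
-99527/U(w) = -99527/(-243) = -99527*(-1/243) = 99527/243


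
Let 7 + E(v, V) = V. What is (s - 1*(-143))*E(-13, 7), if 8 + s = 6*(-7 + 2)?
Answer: 0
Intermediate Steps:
E(v, V) = -7 + V
s = -38 (s = -8 + 6*(-7 + 2) = -8 + 6*(-5) = -8 - 30 = -38)
(s - 1*(-143))*E(-13, 7) = (-38 - 1*(-143))*(-7 + 7) = (-38 + 143)*0 = 105*0 = 0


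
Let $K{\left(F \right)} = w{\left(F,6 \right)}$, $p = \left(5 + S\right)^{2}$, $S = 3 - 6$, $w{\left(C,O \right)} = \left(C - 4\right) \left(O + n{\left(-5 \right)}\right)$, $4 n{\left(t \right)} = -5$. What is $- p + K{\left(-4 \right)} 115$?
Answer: $-4374$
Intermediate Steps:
$n{\left(t \right)} = - \frac{5}{4}$ ($n{\left(t \right)} = \frac{1}{4} \left(-5\right) = - \frac{5}{4}$)
$w{\left(C,O \right)} = \left(-4 + C\right) \left(- \frac{5}{4} + O\right)$ ($w{\left(C,O \right)} = \left(C - 4\right) \left(O - \frac{5}{4}\right) = \left(-4 + C\right) \left(- \frac{5}{4} + O\right)$)
$S = -3$ ($S = 3 - 6 = -3$)
$p = 4$ ($p = \left(5 - 3\right)^{2} = 2^{2} = 4$)
$K{\left(F \right)} = -19 + \frac{19 F}{4}$ ($K{\left(F \right)} = 5 - 24 - \frac{5 F}{4} + F 6 = 5 - 24 - \frac{5 F}{4} + 6 F = -19 + \frac{19 F}{4}$)
$- p + K{\left(-4 \right)} 115 = \left(-1\right) 4 + \left(-19 + \frac{19}{4} \left(-4\right)\right) 115 = -4 + \left(-19 - 19\right) 115 = -4 - 4370 = -4374$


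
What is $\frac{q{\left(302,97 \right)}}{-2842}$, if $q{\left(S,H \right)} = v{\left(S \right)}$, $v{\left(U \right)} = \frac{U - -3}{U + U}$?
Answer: $- \frac{305}{1716568} \approx -0.00017768$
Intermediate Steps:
$v{\left(U \right)} = \frac{3 + U}{2 U}$ ($v{\left(U \right)} = \frac{U + \left(-2 + 5\right)}{2 U} = \left(U + 3\right) \frac{1}{2 U} = \left(3 + U\right) \frac{1}{2 U} = \frac{3 + U}{2 U}$)
$q{\left(S,H \right)} = \frac{3 + S}{2 S}$
$\frac{q{\left(302,97 \right)}}{-2842} = \frac{\frac{1}{2} \cdot \frac{1}{302} \left(3 + 302\right)}{-2842} = \frac{1}{2} \cdot \frac{1}{302} \cdot 305 \left(- \frac{1}{2842}\right) = \frac{305}{604} \left(- \frac{1}{2842}\right) = - \frac{305}{1716568}$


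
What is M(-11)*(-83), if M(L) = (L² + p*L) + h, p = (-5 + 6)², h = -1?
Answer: -9047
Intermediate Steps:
p = 1 (p = 1² = 1)
M(L) = -1 + L + L² (M(L) = (L² + 1*L) - 1 = (L² + L) - 1 = (L + L²) - 1 = -1 + L + L²)
M(-11)*(-83) = (-1 - 11 + (-11)²)*(-83) = (-1 - 11 + 121)*(-83) = 109*(-83) = -9047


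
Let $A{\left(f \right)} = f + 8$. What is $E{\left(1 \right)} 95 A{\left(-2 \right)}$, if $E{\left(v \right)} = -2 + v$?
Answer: $-570$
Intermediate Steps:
$A{\left(f \right)} = 8 + f$
$E{\left(1 \right)} 95 A{\left(-2 \right)} = \left(-2 + 1\right) 95 \left(8 - 2\right) = \left(-1\right) 95 \cdot 6 = \left(-95\right) 6 = -570$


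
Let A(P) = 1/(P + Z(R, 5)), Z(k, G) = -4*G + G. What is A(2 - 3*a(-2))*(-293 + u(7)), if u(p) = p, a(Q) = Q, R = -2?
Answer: 286/7 ≈ 40.857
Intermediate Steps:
Z(k, G) = -3*G
A(P) = 1/(-15 + P) (A(P) = 1/(P - 3*5) = 1/(P - 15) = 1/(-15 + P))
A(2 - 3*a(-2))*(-293 + u(7)) = (-293 + 7)/(-15 + (2 - 3*(-2))) = -286/(-15 + (2 + 6)) = -286/(-15 + 8) = -286/(-7) = -1/7*(-286) = 286/7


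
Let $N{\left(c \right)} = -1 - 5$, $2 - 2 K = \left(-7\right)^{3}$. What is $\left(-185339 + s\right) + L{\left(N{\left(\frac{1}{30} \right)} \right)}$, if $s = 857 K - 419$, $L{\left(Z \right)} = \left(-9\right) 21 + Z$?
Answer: $- \frac{76241}{2} \approx -38121.0$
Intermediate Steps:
$K = \frac{345}{2}$ ($K = 1 - \frac{\left(-7\right)^{3}}{2} = 1 - - \frac{343}{2} = 1 + \frac{343}{2} = \frac{345}{2} \approx 172.5$)
$N{\left(c \right)} = -6$ ($N{\left(c \right)} = -1 - 5 = -6$)
$L{\left(Z \right)} = -189 + Z$
$s = \frac{294827}{2}$ ($s = 857 \cdot \frac{345}{2} - 419 = \frac{295665}{2} - 419 = \frac{294827}{2} \approx 1.4741 \cdot 10^{5}$)
$\left(-185339 + s\right) + L{\left(N{\left(\frac{1}{30} \right)} \right)} = \left(-185339 + \frac{294827}{2}\right) - 195 = - \frac{75851}{2} - 195 = - \frac{76241}{2}$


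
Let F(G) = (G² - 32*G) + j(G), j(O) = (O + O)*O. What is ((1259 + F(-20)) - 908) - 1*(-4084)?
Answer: 6275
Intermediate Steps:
j(O) = 2*O² (j(O) = (2*O)*O = 2*O²)
F(G) = -32*G + 3*G² (F(G) = (G² - 32*G) + 2*G² = -32*G + 3*G²)
((1259 + F(-20)) - 908) - 1*(-4084) = ((1259 - 20*(-32 + 3*(-20))) - 908) - 1*(-4084) = ((1259 - 20*(-32 - 60)) - 908) + 4084 = ((1259 - 20*(-92)) - 908) + 4084 = ((1259 + 1840) - 908) + 4084 = (3099 - 908) + 4084 = 2191 + 4084 = 6275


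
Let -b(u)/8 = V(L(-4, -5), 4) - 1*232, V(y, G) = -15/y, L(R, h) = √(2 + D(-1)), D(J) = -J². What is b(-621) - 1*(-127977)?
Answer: 129953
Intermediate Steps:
L(R, h) = 1 (L(R, h) = √(2 - 1*(-1)²) = √(2 - 1*1) = √(2 - 1) = √1 = 1)
b(u) = 1976 (b(u) = -8*(-15/1 - 1*232) = -8*(-15*1 - 232) = -8*(-15 - 232) = -8*(-247) = 1976)
b(-621) - 1*(-127977) = 1976 - 1*(-127977) = 1976 + 127977 = 129953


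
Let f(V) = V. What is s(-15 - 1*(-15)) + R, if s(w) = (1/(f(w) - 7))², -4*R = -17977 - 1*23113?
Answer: 1006707/98 ≈ 10273.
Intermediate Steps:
R = 20545/2 (R = -(-17977 - 1*23113)/4 = -(-17977 - 23113)/4 = -¼*(-41090) = 20545/2 ≈ 10273.)
s(w) = (-7 + w)⁻² (s(w) = (1/(w - 7))² = (1/(-7 + w))² = (-7 + w)⁻²)
s(-15 - 1*(-15)) + R = (-7 + (-15 - 1*(-15)))⁻² + 20545/2 = (-7 + (-15 + 15))⁻² + 20545/2 = (-7 + 0)⁻² + 20545/2 = (-7)⁻² + 20545/2 = 1/49 + 20545/2 = 1006707/98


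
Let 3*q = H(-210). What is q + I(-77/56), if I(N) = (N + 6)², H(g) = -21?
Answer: 921/64 ≈ 14.391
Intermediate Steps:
I(N) = (6 + N)²
q = -7 (q = (⅓)*(-21) = -7)
q + I(-77/56) = -7 + (6 - 77/56)² = -7 + (6 - 77*1/56)² = -7 + (6 - 11/8)² = -7 + (37/8)² = -7 + 1369/64 = 921/64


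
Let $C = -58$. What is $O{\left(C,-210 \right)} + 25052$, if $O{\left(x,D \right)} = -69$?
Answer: $24983$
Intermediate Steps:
$O{\left(C,-210 \right)} + 25052 = -69 + 25052 = 24983$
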